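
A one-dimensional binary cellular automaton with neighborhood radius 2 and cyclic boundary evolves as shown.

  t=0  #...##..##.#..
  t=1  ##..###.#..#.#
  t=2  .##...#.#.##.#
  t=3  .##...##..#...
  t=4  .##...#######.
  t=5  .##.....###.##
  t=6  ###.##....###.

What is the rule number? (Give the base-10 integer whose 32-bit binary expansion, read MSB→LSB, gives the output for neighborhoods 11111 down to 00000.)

3134526833

  ##### -> #   bit 31 = 1  t=4,i=8
  ####. -> .   bit 30 = 0  t=4,i=11
  ###.# -> #   bit 29 = 1  t=1,i=6
  ###.. -> #   bit 28 = 1  t=1,i=1
  ##.## -> #   bit 27 = 1  t=5,i=0
  ##.#. -> .   bit 26 = 0  t=0,i=10
  ##..# -> #   bit 25 = 1  t=0,i=6
  ##... -> .   bit 24 = 0  t=2,i=3
  #.### -> #   bit 23 = 1  t=1,i=13
  #.##. -> #   bit 22 = 1  t=2,i=1
  #.#.# -> .   bit 21 = 0  t=2,i=8
  #.#.. -> #   bit 20 = 1  t=0,i=11
  #..## -> .   bit 19 = 0  t=0,i=7
  #..#. -> #   bit 18 = 1  t=0,i=13
  #...# -> .   bit 17 = 0  t=0,i=2
  #.... -> #   bit 16 = 1  t=3,i=12
  .#### -> .   bit 15 = 0  t=4,i=7
  .###. -> .   bit 14 = 0  t=1,i=0
  .##.# -> .   bit 13 = 0  t=0,i=9
  .##.. -> #   bit 12 = 1  t=0,i=5
  .#.## -> .   bit 11 = 0  t=1,i=12
  .#.#. -> #   bit 10 = 1  t=2,i=7
  .#..# -> .   bit 9 = 0  t=0,i=12
  .#... -> #   bit 8 = 1  t=0,i=1
  ..### -> .   bit 7 = 0  t=1,i=4
  ..##. -> #   bit 6 = 1  t=0,i=4
  ..#.# -> #   bit 5 = 1  t=1,i=11
  ..#.. -> #   bit 4 = 1  t=0,i=0
  ...## -> .   bit 3 = 0  t=0,i=3
  ...#. -> .   bit 2 = 0  t=2,i=5
  ....# -> .   bit 1 = 0  t=3,i=13
  ..... -> #   bit 0 = 1  t=5,i=5
  bits 10111010110101010001010101110001 = 3134526833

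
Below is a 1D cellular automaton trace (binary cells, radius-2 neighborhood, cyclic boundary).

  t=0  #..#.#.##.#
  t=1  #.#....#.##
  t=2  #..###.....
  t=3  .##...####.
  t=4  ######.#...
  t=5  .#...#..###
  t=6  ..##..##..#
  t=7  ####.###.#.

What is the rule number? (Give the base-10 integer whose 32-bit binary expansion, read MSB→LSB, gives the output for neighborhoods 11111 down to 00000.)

  #####|.  b31=0 t=4,i=2
  ####.|.  b30=0 t=3,i=8
  ###.#|#  b29=1 t=1,i=0
  ###..|.  b28=0 t=2,i=5
  ##.##|#  b27=1 t=0,i=9
  ##.#.|.  b26=0 t=1,i=1
  ##..#|.  b25=0 t=0,i=1
  ##...|#  b24=1 t=2,i=6
  #.###|.  b23=0 t=1,i=9
  #.##.|#  b22=1 t=0,i=7
  #.#.#|.  b21=0 t=0,i=5
  #.#..|.  b20=0 t=1,i=2
  #..##|#  b19=1 t=2,i=2
  #..#.|#  b18=1 t=0,i=2
  #...#|#  b17=1 t=3,i=4
  #....|#  b16=1 t=1,i=4
  .####|#  b15=1 t=3,i=7
  .###.|.  b14=0 t=1,i=10
  .##.#|.  b13=0 t=0,i=8
  .##..|#  b12=1 t=0,i=0
  .#.##|.  b11=0 t=0,i=6
  .#.#.|.  b10=0 t=0,i=4
  .#..#|#  b9=1 t=2,i=1
  .#...|#  b8=1 t=1,i=3
  ..###|.  b7=0 t=2,i=3
  ..##.|#  b6=1 t=3,i=1
  ..#.#|.  b5=0 t=0,i=3
  ..#..|.  b4=0 t=2,i=0
  ...##|#  b3=1 t=3,i=5
  ...#.|.  b2=0 t=1,i=6
  ....#|#  b1=1 t=1,i=5
  .....|#  b0=1 t=2,i=8
  bits 00101001010011111001001101001011 = 693080907

693080907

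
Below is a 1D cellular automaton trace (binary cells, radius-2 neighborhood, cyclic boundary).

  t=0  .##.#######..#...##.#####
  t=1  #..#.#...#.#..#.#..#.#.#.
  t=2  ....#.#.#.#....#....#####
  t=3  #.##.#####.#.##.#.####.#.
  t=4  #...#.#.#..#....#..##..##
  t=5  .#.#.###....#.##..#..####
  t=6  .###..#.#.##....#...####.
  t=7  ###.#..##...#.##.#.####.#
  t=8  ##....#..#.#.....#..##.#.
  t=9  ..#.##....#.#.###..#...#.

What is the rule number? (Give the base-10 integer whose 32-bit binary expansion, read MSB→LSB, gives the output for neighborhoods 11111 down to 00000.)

  nb #####: next=.  (t=0,i=6, bit31=0)
  nb ####.: next=#  (t=0,i=9, bit30=1)
  nb ###.#: next=.  (t=0,i=24, bit29=0)
  nb ###..: next=.  (t=0,i=10, bit28=0)
  nb ##.##: next=#  (t=0,i=0, bit27=1)
  nb ##.#.: next=.  (t=3,i=10, bit26=0)
  nb ##..#: next=#  (t=0,i=11, bit25=1)
  nb ##...: next=#  (t=2,i=0, bit24=1)
  nb #.###: next=.  (t=0,i=4, bit23=0)
  nb #.##.: next=.  (t=0,i=1, bit22=0)
  nb #.#.#: next=#  (t=1,i=21, bit21=1)
  nb #.#..: next=.  (t=1,i=0, bit20=0)
  nb #..##: next=#  (t=4,i=18, bit19=1)
  nb #..#.: next=.  (t=0,i=12, bit18=0)
  nb #...#: next=.  (t=0,i=15, bit17=0)
  nb #....: next=.  (t=2,i=1, bit16=0)
  nb .####: next=#  (t=0,i=5, bit15=1)
  nb .###.: next=#  (t=4,i=24, bit14=1)
  nb .##.#: next=.  (t=0,i=2, bit13=0)
  nb .##..: next=.  (t=4,i=20, bit12=0)
  nb .#.##: next=.  (t=3,i=1, bit11=0)
  nb .#.#.: next=#  (t=1,i=4, bit10=1)
  nb .#..#: next=.  (t=1,i=1, bit9=0)
  nb .#...: next=#  (t=0,i=14, bit8=1)
  nb ..###: next=#  (t=2,i=20, bit7=1)
  nb ..##.: next=.  (t=0,i=17, bit6=0)
  nb ..#.#: next=.  (t=1,i=3, bit5=0)
  nb ..#..: next=.  (t=0,i=13, bit4=0)
  nb ...##: next=#  (t=0,i=16, bit3=1)
  nb ...#.: next=#  (t=1,i=8, bit2=1)
  nb ....#: next=#  (t=2,i=2, bit1=1)
  nb .....: next=#  (t=8,i=14, bit0=1)
  bits 01001011001010001100010110001111 = 1260963215

1260963215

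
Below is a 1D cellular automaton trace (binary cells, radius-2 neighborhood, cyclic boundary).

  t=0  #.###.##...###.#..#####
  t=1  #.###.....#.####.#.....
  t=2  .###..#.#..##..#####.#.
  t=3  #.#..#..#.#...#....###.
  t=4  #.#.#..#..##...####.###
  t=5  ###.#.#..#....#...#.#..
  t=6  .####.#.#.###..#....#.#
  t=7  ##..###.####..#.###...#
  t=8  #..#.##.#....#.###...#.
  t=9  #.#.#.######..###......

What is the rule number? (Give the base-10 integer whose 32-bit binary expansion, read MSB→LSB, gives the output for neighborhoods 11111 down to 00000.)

616392970

  nb #####: next=.  (t=0,i=20, bit31=0)
  nb ####.: next=.  (t=0,i=22, bit30=0)
  nb ###.#: next=#  (t=0,i=0, bit29=1)
  nb ###..: next=.  (t=1,i=4, bit28=0)
  nb ##.##: next=.  (t=0,i=1, bit27=0)
  nb ##.#.: next=#  (t=0,i=14, bit26=1)
  nb ##..#: next=.  (t=2,i=4, bit25=0)
  nb ##...: next=.  (t=0,i=8, bit24=0)
  nb #.###: next=#  (t=0,i=2, bit23=1)
  nb #.##.: next=.  (t=0,i=6, bit22=0)
  nb #.#.#: next=#  (t=3,i=0, bit21=1)
  nb #.#..: next=#  (t=0,i=15, bit20=1)
  nb #..##: next=#  (t=0,i=17, bit19=1)
  nb #..#.: next=#  (t=2,i=5, bit18=1)
  nb #...#: next=.  (t=0,i=9, bit17=0)
  nb #....: next=#  (t=1,i=6, bit16=1)
  nb .####: next=.  (t=0,i=19, bit15=0)
  nb .###.: next=#  (t=0,i=3, bit14=1)
  nb .##.#: next=#  (t=8,i=6, bit13=1)
  nb .##..: next=.  (t=0,i=7, bit12=0)
  nb .#.##: next=#  (t=1,i=1, bit11=1)
  nb .#.#.: next=.  (t=2,i=7, bit10=0)
  nb .#..#: next=.  (t=0,i=16, bit9=0)
  nb .#...: next=#  (t=1,i=18, bit8=1)
  nb ..###: next=.  (t=0,i=11, bit7=0)
  nb ..##.: next=.  (t=2,i=11, bit6=0)
  nb ..#.#: next=.  (t=1,i=0, bit5=0)
  nb ..#..: next=.  (t=3,i=5, bit4=0)
  nb ...##: next=#  (t=0,i=10, bit3=1)
  nb ...#.: next=.  (t=1,i=9, bit2=0)
  nb ....#: next=#  (t=1,i=8, bit1=1)
  nb .....: next=.  (t=1,i=7, bit0=0)
  bits 00100100101111010110100100001010 = 616392970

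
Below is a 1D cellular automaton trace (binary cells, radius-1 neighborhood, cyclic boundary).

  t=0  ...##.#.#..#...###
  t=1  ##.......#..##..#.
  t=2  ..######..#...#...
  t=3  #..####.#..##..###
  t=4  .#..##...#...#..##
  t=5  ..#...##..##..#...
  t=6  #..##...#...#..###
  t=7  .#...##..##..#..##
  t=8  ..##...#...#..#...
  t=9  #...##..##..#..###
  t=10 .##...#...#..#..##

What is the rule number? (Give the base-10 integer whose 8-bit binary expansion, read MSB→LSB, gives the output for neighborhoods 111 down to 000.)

  ###|#  b7=1 t=0,i=16
  ##.|.  b6=0 t=0,i=4
  #.#|.  b5=0 t=0,i=5
  #..|#  b4=1 t=0,i=0
  .##|.  b3=0 t=0,i=3
  .#.|.  b2=0 t=0,i=6
  ..#|.  b1=0 t=0,i=2
  ...|#  b0=1 t=0,i=1
  bits 10010001 = 145

145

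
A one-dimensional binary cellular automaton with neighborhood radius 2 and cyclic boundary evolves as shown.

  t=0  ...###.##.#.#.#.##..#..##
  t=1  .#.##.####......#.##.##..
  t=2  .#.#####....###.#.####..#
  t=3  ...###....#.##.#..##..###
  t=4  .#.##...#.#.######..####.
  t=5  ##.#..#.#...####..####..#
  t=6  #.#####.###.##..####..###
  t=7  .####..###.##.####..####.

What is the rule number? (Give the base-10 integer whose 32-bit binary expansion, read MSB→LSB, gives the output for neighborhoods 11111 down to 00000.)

2396971939

  ##### -> #   bit 31 = 1  t=2,i=5
  ####. -> .   bit 30 = 0  t=1,i=8
  ###.# -> .   bit 29 = 0  t=0,i=5
  ###.. -> .   bit 28 = 0  t=1,i=9
  ##.## -> #   bit 27 = 1  t=0,i=6
  ##.#. -> #   bit 26 = 1  t=0,i=9
  ##..# -> #   bit 25 = 1  t=0,i=18
  ##... -> .   bit 24 = 0  t=0,i=0
  #.### -> #   bit 23 = 1  t=1,i=6
  #.##. -> #   bit 22 = 1  t=0,i=7
  #.#.# -> .   bit 21 = 0  t=0,i=10
  #.#.. -> #   bit 20 = 1  t=3,i=15
  #..## -> #   bit 19 = 1  t=0,i=22
  #..#. -> #   bit 18 = 1  t=0,i=19
  #...# -> #   bit 17 = 1  t=0,i=1
  #.... -> .   bit 16 = 0  t=1,i=11
  .#### -> #   bit 15 = 1  t=1,i=7
  .###. -> #   bit 14 = 1  t=0,i=4
  .##.# -> #   bit 13 = 1  t=0,i=8
  .##.. -> .   bit 12 = 0  t=0,i=17
  .#.## -> .   bit 11 = 0  t=0,i=15
  .#.#. -> .   bit 10 = 0  t=0,i=11
  .#..# -> #   bit 9 = 1  t=0,i=21
  .#... -> #   bit 8 = 1  t=5,i=9
  ..### -> #   bit 7 = 1  t=0,i=3
  ..##. -> .   bit 6 = 0  t=0,i=23
  ..#.# -> #   bit 5 = 1  t=1,i=1
  ..#.. -> .   bit 4 = 0  t=0,i=20
  ...## -> .   bit 3 = 0  t=0,i=2
  ...#. -> .   bit 2 = 0  t=1,i=0
  ....# -> #   bit 1 = 1  t=1,i=14
  ..... -> #   bit 0 = 1  t=1,i=12
  bits 10001110110111101110001110100011 = 2396971939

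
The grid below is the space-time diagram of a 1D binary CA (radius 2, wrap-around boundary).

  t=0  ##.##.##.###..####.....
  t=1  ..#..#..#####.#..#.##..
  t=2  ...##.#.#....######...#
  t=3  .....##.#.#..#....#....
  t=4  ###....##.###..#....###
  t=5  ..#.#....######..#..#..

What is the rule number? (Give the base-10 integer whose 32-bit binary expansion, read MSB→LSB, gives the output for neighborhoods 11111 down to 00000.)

  nb #####: next=.  (t=1,i=10, bit31=0)
  nb ####.: next=.  (t=0,i=16, bit30=0)
  nb ###.#: next=.  (t=1,i=12, bit29=0)
  nb ###..: next=#  (t=0,i=11, bit28=1)
  nb ##.##: next=#  (t=0,i=2, bit27=1)
  nb ##.#.: next=#  (t=1,i=13, bit26=1)
  nb ##..#: next=#  (t=0,i=12, bit25=1)
  nb ##...: next=.  (t=0,i=18, bit24=0)
  nb #.###: next=#  (t=0,i=9, bit23=1)
  nb #.##.: next=.  (t=0,i=3, bit22=0)
  nb #.#.#: next=#  (t=2,i=6, bit21=1)
  nb #.#..: next=#  (t=1,i=14, bit20=1)
  nb #..##: next=.  (t=0,i=13, bit19=0)
  nb #..#.: next=#  (t=1,i=4, bit18=1)
  nb #...#: next=.  (t=2,i=1, bit17=0)
  nb #....: next=#  (t=0,i=19, bit16=1)
  nb .####: next=.  (t=0,i=15, bit15=0)
  nb .###.: next=#  (t=0,i=10, bit14=1)
  nb .##.#: next=.  (t=0,i=1, bit13=0)
  nb .##..: next=.  (t=1,i=20, bit12=0)
  nb .#.##: next=#  (t=1,i=18, bit11=1)
  nb .#.#.: next=.  (t=2,i=7, bit10=0)
  nb .#..#: next=#  (t=1,i=3, bit9=1)
  nb .#...: next=.  (t=2,i=0, bit8=0)
  nb ..###: next=#  (t=0,i=14, bit7=1)
  nb ..##.: next=.  (t=0,i=0, bit6=0)
  nb ..#.#: next=#  (t=1,i=17, bit5=1)
  nb ..#..: next=.  (t=1,i=2, bit4=0)
  nb ...##: next=.  (t=0,i=22, bit3=0)
  nb ...#.: next=.  (t=1,i=1, bit2=0)
  nb ....#: next=.  (t=0,i=21, bit1=0)
  nb .....: next=#  (t=0,i=20, bit0=1)
  bits 00011110101101010100101010100001 = 515197601

515197601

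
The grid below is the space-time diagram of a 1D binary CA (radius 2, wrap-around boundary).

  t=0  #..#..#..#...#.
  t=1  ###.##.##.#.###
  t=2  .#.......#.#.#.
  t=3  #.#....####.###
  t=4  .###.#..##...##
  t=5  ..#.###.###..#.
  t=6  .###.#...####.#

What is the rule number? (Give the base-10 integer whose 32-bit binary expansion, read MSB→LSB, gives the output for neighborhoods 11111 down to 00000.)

  [31] ##### => .  t=1,i=0
  [30] ####. => #  t=1,i=1
  [29] ###.# => .  t=1,i=2
  [28] ###.. => #  t=5,i=10
  [27] ##.## => .  t=1,i=3
  [26] ##.#. => #  t=1,i=9
  [25] ##..# => #  t=5,i=11
  [24] ##... => #  t=4,i=10
  [23] #.### => .  t=1,i=12
  [22] #.##. => .  t=1,i=4
  [21] #.#.# => .  t=1,i=10
  [20] #.#.. => #  t=0,i=0
  [19] #..## => .  t=4,i=7
  [18] #..#. => #  t=0,i=2
  [17] #...# => .  t=0,i=11
  [16] #.... => .  t=2,i=3
  [15] .#### => #  t=1,i=13
  [14] .###. => #  t=4,i=2
  [13] .##.# => .  t=1,i=5
  [12] .##.. => #  t=4,i=9
  [11] .#.## => #  t=1,i=11
  [10] .#.#. => #  t=0,i=14
  [9] .#..# => #  t=0,i=1
  [8] .#... => #  t=0,i=10
  [7] ..### => .  t=3,i=7
  [6] ..##. => #  t=4,i=8
  [5] ..#.# => #  t=0,i=13
  [4] ..#.. => .  t=0,i=3
  [3] ...## => .  t=3,i=6
  [2] ...#. => #  t=0,i=12
  [1] ....# => #  t=2,i=7
  [0] ..... => .  t=2,i=4
  bits 01010111000101001101111101100110 = 1460985702

1460985702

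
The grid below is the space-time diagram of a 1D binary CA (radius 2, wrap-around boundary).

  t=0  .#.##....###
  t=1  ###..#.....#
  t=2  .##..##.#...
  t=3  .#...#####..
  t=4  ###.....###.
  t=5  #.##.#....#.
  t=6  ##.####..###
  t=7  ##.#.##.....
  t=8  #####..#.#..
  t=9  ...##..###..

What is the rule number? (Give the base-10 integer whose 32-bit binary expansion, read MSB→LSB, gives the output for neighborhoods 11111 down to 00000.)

  ##### -> .   bit 31 = 0  t=3,i=7
  ####. -> #   bit 30 = 1  t=1,i=1
  ###.# -> #   bit 29 = 1  t=0,i=11
  ###.. -> #   bit 28 = 1  t=1,i=2
  ##.## -> .   bit 27 = 0  t=4,i=11
  ##.#. -> #   bit 26 = 1  t=0,i=0
  ##..# -> .   bit 25 = 0  t=1,i=3
  ##... -> #   bit 24 = 1  t=0,i=5
  #.### -> #   bit 23 = 1  t=4,i=0
  #.##. -> .   bit 22 = 0  t=0,i=3
  #.#.# -> #   bit 21 = 1  t=0,i=1
  #.#.. -> #   bit 20 = 1  t=2,i=8
  #..## -> .   bit 19 = 0  t=2,i=4
  #..#. -> .   bit 18 = 0  t=1,i=4
  #...# -> .   bit 17 = 0  t=3,i=3
  #.... -> .   bit 16 = 0  t=0,i=6
  .#### -> .   bit 15 = 0  t=1,i=0
  .###. -> .   bit 14 = 0  t=0,i=10
  .##.# -> #   bit 13 = 1  t=2,i=6
  .##.. -> .   bit 12 = 0  t=0,i=4
  .#.## -> #   bit 11 = 1  t=0,i=2
  .#.#. -> #   bit 10 = 1  t=5,i=11
  .#..# -> .   bit 9 = 0  t=8,i=10
  .#... -> #   bit 8 = 1  t=1,i=6
  ..### -> .   bit 7 = 0  t=0,i=9
  ..##. -> #   bit 6 = 1  t=2,i=1
  ..#.# -> #   bit 5 = 1  t=5,i=10
  ..#.. -> #   bit 4 = 1  t=1,i=5
  ...## -> .   bit 3 = 0  t=0,i=8
  ...#. -> #   bit 2 = 1  t=3,i=0
  ....# -> .   bit 1 = 0  t=0,i=7
  ..... -> #   bit 0 = 1  t=1,i=8
  bits 01110101101100000010110101110101 = 1974480245

1974480245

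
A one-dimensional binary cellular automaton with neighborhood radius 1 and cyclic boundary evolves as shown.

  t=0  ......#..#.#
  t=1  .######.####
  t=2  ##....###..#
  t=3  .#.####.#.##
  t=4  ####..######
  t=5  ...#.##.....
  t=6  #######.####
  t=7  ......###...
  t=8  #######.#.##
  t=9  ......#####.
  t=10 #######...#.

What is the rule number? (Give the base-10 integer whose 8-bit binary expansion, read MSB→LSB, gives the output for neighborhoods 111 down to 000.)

  ###|.  b7=0 t=1,i=2
  ##.|#  b6=1 t=1,i=6
  #.#|#  b5=1 t=0,i=10
  #..|.  b4=0 t=0,i=0
  .##|#  b3=1 t=1,i=1
  .#.|#  b2=1 t=0,i=6
  ..#|#  b1=1 t=0,i=5
  ...|#  b0=1 t=0,i=1
  bits 01101111 = 111

111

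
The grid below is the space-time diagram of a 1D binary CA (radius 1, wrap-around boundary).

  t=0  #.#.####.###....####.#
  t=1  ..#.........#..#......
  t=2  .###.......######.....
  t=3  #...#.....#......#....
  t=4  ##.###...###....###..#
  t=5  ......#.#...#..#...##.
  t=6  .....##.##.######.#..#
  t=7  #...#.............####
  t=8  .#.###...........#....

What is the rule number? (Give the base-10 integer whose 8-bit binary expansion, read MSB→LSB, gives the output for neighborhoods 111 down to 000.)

  ###|.  b7=0 t=0,i=5
  ##.|.  b6=0 t=0,i=0
  #.#|.  b5=0 t=0,i=1
  #..|#  b4=1 t=0,i=12
  .##|.  b3=0 t=0,i=4
  .#.|#  b2=1 t=0,i=2
  ..#|#  b1=1 t=0,i=15
  ...|.  b0=0 t=0,i=13
  bits 00010110 = 22

22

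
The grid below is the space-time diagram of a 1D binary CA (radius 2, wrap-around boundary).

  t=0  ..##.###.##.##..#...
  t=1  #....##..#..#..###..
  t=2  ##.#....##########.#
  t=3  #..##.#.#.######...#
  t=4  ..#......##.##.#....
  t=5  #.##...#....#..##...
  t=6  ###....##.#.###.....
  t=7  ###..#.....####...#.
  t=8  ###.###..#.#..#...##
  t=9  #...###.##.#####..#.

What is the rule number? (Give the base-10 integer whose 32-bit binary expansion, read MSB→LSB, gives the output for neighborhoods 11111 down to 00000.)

  nb #####: next=#  (t=2,i=10, bit31=1)
  nb ####.: next=.  (t=2,i=16, bit30=0)
  nb ###.#: next=.  (t=0,i=7, bit29=0)
  nb ###..: next=#  (t=1,i=17, bit28=1)
  nb ##.##: next=.  (t=0,i=4, bit27=0)
  nb ##.#.: next=.  (t=2,i=2, bit26=0)
  nb ##..#: next=.  (t=0,i=14, bit25=0)
  nb ##...: next=.  (t=3,i=16, bit24=0)
  nb #.###: next=#  (t=0,i=5, bit23=1)
  nb #.##.: next=#  (t=0,i=9, bit22=1)
  nb #.#.#: next=.  (t=3,i=6, bit21=0)
  nb #.#..: next=#  (t=2,i=3, bit20=1)
  nb #..##: next=#  (t=1,i=14, bit19=1)
  nb #..#.: next=#  (t=0,i=15, bit18=1)
  nb #...#: next=.  (t=3,i=17, bit17=0)
  nb #....: next=.  (t=0,i=18, bit16=0)
  nb .####: next=.  (t=2,i=9, bit15=0)
  nb .###.: next=#  (t=0,i=6, bit14=1)
  nb .##.#: next=.  (t=0,i=3, bit13=0)
  nb .##..: next=.  (t=0,i=13, bit12=0)
  nb .#.##: next=#  (t=3,i=9, bit11=1)
  nb .#.#.: next=.  (t=3,i=7, bit10=0)
  nb .#..#: next=#  (t=1,i=10, bit9=1)
  nb .#...: next=#  (t=0,i=17, bit8=1)
  nb ..###: next=#  (t=1,i=15, bit7=1)
  nb ..##.: next=.  (t=0,i=2, bit6=0)
  nb ..#.#: next=#  (t=5,i=0, bit5=1)
  nb ..#..: next=#  (t=0,i=16, bit4=1)
  nb ...##: next=.  (t=0,i=1, bit3=0)
  nb ...#.: next=.  (t=4,i=1, bit2=0)
  nb ....#: next=#  (t=0,i=0, bit1=1)
  nb .....: next=.  (t=0,i=19, bit0=0)
  bits 10010000110111000100101110110010 = 2430356402

2430356402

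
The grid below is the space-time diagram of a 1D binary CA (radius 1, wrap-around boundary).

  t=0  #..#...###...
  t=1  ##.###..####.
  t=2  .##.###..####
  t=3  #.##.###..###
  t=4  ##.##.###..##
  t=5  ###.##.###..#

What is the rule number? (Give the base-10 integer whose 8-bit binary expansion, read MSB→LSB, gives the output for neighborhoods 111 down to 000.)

  [7] ### => #  t=0,i=8
  [6] ##. => #  t=0,i=9
  [5] #.# => #  t=1,i=2
  [4] #.. => #  t=0,i=1
  [3] .## => .  t=0,i=7
  [2] .#. => #  t=0,i=0
  [1] ..# => .  t=0,i=2
  [0] ... => #  t=0,i=5
  bits 11110101 = 245

245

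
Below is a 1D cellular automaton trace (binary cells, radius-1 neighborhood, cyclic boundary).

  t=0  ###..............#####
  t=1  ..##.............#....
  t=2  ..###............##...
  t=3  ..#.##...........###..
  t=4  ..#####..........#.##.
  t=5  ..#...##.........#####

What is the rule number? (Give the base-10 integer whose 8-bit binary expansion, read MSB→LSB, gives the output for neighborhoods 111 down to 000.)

  [7] ### => .  t=0,i=0
  [6] ##. => #  t=0,i=2
  [5] #.# => #  t=3,i=3
  [4] #.. => #  t=0,i=3
  [3] .## => #  t=0,i=17
  [2] .#. => #  t=1,i=17
  [1] ..# => .  t=0,i=16
  [0] ... => .  t=0,i=4
  bits 01111100 = 124

124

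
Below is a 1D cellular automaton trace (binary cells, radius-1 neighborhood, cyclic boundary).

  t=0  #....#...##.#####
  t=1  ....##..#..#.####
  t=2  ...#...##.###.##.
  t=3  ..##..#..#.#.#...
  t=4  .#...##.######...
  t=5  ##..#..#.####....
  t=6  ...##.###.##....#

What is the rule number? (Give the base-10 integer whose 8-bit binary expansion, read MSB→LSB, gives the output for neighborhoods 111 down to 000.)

166

  [7] ### => #  t=0,i=13
  [6] ##. => .  t=0,i=0
  [5] #.# => #  t=0,i=11
  [4] #.. => .  t=0,i=1
  [3] .## => .  t=0,i=9
  [2] .#. => #  t=0,i=5
  [1] ..# => #  t=0,i=4
  [0] ... => .  t=0,i=2
  bits 10100110 = 166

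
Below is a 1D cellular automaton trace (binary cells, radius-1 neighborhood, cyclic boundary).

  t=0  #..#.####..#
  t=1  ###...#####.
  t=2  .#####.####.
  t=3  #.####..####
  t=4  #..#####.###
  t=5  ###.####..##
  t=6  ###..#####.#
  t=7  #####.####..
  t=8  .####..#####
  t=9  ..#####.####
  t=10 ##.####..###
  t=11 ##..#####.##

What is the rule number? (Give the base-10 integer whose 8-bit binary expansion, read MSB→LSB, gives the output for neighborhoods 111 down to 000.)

211

  [7] ### => #  t=0,i=6
  [6] ##. => #  t=0,i=0
  [5] #.# => .  t=0,i=4
  [4] #.. => #  t=0,i=1
  [3] .## => .  t=0,i=5
  [2] .#. => .  t=0,i=3
  [1] ..# => #  t=0,i=2
  [0] ... => #  t=1,i=4
  bits 11010011 = 211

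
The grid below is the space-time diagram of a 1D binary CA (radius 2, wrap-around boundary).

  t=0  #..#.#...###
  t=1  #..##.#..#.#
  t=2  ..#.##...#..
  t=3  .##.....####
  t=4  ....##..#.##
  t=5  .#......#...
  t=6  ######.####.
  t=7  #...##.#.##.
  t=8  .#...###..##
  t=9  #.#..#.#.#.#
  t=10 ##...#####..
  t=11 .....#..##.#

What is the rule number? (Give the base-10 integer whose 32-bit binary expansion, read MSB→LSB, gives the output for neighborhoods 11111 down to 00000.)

1957242293

  nb #####: next=.  (t=6,i=2, bit31=0)
  nb ####.: next=#  (t=0,i=11, bit30=1)
  nb ###.#: next=#  (t=3,i=11, bit29=1)
  nb ###..: next=#  (t=0,i=0, bit28=1)
  nb ##.##: next=.  (t=3,i=0, bit27=0)
  nb ##.#.: next=#  (t=1,i=5, bit26=1)
  nb ##..#: next=.  (t=0,i=1, bit25=0)
  nb ##...: next=.  (t=2,i=6, bit24=0)
  nb #.###: next=#  (t=6,i=0, bit23=1)
  nb #.##.: next=.  (t=1,i=11, bit22=0)
  nb #.#.#: next=#  (t=7,i=7, bit21=1)
  nb #.#..: next=.  (t=0,i=5, bit20=0)
  nb #..##: next=#  (t=1,i=2, bit19=1)
  nb #..#.: next=.  (t=0,i=2, bit18=0)
  nb #...#: next=.  (t=0,i=7, bit17=0)
  nb #....: next=#  (t=2,i=11, bit16=1)
  nb .####: next=.  (t=0,i=10, bit15=0)
  nb .###.: next=.  (t=8,i=6, bit14=0)
  nb .##.#: next=#  (t=1,i=4, bit13=1)
  nb .##..: next=.  (t=1,i=0, bit12=0)
  nb .#.##: next=.  (t=1,i=10, bit11=0)
  nb .#.#.: next=#  (t=0,i=4, bit10=1)
  nb .#..#: next=.  (t=1,i=7, bit9=0)
  nb .#...: next=#  (t=0,i=6, bit8=1)
  nb ..###: next=#  (t=0,i=9, bit7=1)
  nb ..##.: next=.  (t=1,i=3, bit6=0)
  nb ..#.#: next=#  (t=0,i=3, bit5=1)
  nb ..#..: next=#  (t=2,i=9, bit4=1)
  nb ...##: next=.  (t=0,i=8, bit3=0)
  nb ...#.: next=#  (t=2,i=1, bit2=1)
  nb ....#: next=.  (t=2,i=0, bit1=0)
  nb .....: next=#  (t=3,i=5, bit0=1)
  bits 01110100101010010010010110110101 = 1957242293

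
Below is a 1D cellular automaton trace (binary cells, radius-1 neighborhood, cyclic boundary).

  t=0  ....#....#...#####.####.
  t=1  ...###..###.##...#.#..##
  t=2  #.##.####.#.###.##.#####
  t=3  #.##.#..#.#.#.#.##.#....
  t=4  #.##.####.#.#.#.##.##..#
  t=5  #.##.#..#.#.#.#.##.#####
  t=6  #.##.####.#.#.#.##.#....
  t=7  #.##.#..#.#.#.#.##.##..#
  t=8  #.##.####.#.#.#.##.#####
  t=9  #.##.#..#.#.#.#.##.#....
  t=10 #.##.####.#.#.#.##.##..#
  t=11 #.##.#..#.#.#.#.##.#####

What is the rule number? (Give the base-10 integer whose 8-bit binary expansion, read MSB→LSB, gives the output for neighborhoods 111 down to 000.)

  ###|.  b7=0 t=0,i=14
  ##.|#  b6=1 t=0,i=17
  #.#|.  b5=0 t=0,i=18
  #..|#  b4=1 t=0,i=5
  .##|#  b3=1 t=0,i=13
  .#.|#  b2=1 t=0,i=4
  ..#|#  b1=1 t=0,i=3
  ...|.  b0=0 t=0,i=0
  bits 01011110 = 94

94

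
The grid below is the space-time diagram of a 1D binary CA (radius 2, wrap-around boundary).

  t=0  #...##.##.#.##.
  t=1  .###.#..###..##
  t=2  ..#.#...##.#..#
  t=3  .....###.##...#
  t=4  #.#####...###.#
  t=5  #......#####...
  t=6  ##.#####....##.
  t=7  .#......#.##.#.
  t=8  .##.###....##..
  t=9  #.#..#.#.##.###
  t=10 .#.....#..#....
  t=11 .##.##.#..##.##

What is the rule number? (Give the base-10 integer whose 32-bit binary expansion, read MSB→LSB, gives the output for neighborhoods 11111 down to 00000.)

119697819

  #####|.  b31=0 t=4,i=4
  ####.|.  b30=0 t=4,i=5
  ###.#|.  b29=0 t=1,i=3
  ###..|.  b28=0 t=1,i=10
  ##.##|.  b27=0 t=0,i=6
  ##.#.|#  b26=1 t=0,i=9
  ##..#|#  b25=1 t=1,i=11
  ##...|#  b24=1 t=3,i=11
  #.###|.  b23=0 t=1,i=1
  #.##.|.  b22=0 t=0,i=7
  #.#.#|#  b21=1 t=0,i=10
  #.#..|.  b20=0 t=0,i=0
  #..##|.  b19=0 t=1,i=7
  #..#.|.  b18=0 t=2,i=1
  #...#|#  b17=1 t=0,i=2
  #....|.  b16=0 t=3,i=1
  .####|.  b15=0 t=4,i=3
  .###.|#  b14=1 t=1,i=2
  .##.#|#  b13=1 t=0,i=5
  .##..|#  b12=1 t=3,i=10
  .#.##|.  b11=0 t=0,i=11
  .#.#.|.  b10=0 t=2,i=3
  .#..#|.  b9=0 t=1,i=6
  .#...|#  b8=1 t=0,i=1
  ..###|#  b7=1 t=1,i=8
  ..##.|.  b6=0 t=0,i=4
  ..#.#|.  b5=0 t=2,i=2
  ..#..|#  b4=1 t=2,i=14
  ...##|#  b3=1 t=0,i=3
  ...#.|.  b2=0 t=3,i=13
  ....#|#  b1=1 t=3,i=3
  .....|#  b0=1 t=3,i=2
  bits 00000111001000100111000110011011 = 119697819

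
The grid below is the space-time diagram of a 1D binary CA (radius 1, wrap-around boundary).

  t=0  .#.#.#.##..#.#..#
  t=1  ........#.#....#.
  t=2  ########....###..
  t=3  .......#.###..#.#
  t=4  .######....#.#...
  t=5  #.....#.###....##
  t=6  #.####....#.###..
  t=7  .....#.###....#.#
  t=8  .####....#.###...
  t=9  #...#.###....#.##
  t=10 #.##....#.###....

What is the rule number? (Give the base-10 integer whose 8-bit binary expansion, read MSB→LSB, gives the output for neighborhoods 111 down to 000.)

67

  [7] ### => .  t=2,i=1
  [6] ##. => #  t=0,i=8
  [5] #.# => .  t=0,i=0
  [4] #.. => .  t=0,i=9
  [3] .## => .  t=0,i=7
  [2] .#. => .  t=0,i=1
  [1] ..# => #  t=0,i=10
  [0] ... => #  t=1,i=0
  bits 01000011 = 67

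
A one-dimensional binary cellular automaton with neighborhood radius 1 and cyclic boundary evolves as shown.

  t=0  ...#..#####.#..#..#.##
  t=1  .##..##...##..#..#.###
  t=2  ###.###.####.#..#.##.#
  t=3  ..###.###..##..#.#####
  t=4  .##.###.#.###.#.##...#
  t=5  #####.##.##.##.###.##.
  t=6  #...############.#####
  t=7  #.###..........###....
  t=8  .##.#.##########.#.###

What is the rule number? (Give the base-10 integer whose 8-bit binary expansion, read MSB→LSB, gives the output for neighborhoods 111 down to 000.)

  [7] ### => .  t=0,i=7
  [6] ##. => #  t=0,i=10
  [5] #.# => #  t=0,i=11
  [4] #.. => .  t=0,i=0
  [3] .## => #  t=0,i=6
  [2] .#. => .  t=0,i=3
  [1] ..# => #  t=0,i=2
  [0] ... => #  t=0,i=1
  bits 01101011 = 107

107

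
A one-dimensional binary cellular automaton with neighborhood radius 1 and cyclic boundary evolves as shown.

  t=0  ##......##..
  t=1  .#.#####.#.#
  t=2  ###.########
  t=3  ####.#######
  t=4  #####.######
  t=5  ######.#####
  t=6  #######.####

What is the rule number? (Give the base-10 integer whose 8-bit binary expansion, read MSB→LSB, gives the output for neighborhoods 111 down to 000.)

231

  ### -> #   bit 7 = 1  t=1,i=4
  ##. -> #   bit 6 = 1  t=0,i=1
  #.# -> #   bit 5 = 1  t=1,i=0
  #.. -> .   bit 4 = 0  t=0,i=2
  .## -> .   bit 3 = 0  t=0,i=0
  .#. -> #   bit 2 = 1  t=1,i=1
  ..# -> #   bit 1 = 1  t=0,i=7
  ... -> #   bit 0 = 1  t=0,i=3
  bits 11100111 = 231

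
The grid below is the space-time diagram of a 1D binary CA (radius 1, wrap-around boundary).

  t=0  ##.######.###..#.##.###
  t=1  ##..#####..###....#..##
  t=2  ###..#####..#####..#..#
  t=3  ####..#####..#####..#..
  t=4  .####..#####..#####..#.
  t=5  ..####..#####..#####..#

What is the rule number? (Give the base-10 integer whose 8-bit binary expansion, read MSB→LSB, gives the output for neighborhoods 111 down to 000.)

  ### -> #   bit 7 = 1  t=0,i=0
  ##. -> #   bit 6 = 1  t=0,i=1
  #.# -> .   bit 5 = 0  t=0,i=2
  #.. -> #   bit 4 = 1  t=0,i=13
  .## -> .   bit 3 = 0  t=0,i=3
  .#. -> .   bit 2 = 0  t=0,i=15
  ..# -> .   bit 1 = 0  t=0,i=14
  ... -> #   bit 0 = 1  t=1,i=15
  bits 11010001 = 209

209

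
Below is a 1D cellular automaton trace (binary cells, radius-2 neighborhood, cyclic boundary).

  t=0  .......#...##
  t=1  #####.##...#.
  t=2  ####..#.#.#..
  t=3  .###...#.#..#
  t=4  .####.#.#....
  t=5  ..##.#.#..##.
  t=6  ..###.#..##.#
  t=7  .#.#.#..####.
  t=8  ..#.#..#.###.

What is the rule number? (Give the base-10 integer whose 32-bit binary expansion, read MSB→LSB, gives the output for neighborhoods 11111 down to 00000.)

3586778197

  ##### -> #   bit 31 = 1  t=1,i=2
  ####. -> #   bit 30 = 1  t=1,i=3
  ###.# -> .   bit 29 = 0  t=1,i=4
  ###.. -> #   bit 28 = 1  t=2,i=3
  ##.## -> .   bit 27 = 0  t=1,i=5
  ##.#. -> #   bit 26 = 1  t=4,i=5
  ##..# -> .   bit 25 = 0  t=2,i=4
  ##... -> #   bit 24 = 1  t=0,i=0
  #.### -> #   bit 23 = 1  t=1,i=0
  #.##. -> #   bit 22 = 1  t=1,i=6
  #.#.# -> .   bit 21 = 0  t=2,i=8
  #.#.. -> .   bit 20 = 0  t=2,i=10
  #..## -> #   bit 19 = 1  t=2,i=12
  #..#. -> .   bit 18 = 0  t=2,i=5
  #...# -> .   bit 17 = 0  t=0,i=9
  #.... -> #   bit 16 = 1  t=0,i=1
  .#### -> #   bit 15 = 1  t=1,i=1
  .###. -> #   bit 14 = 1  t=3,i=2
  .##.# -> #   bit 13 = 1  t=5,i=3
  .##.. -> .   bit 12 = 0  t=0,i=12
  .#.## -> .   bit 11 = 0  t=1,i=12
  .#.#. -> #   bit 10 = 1  t=2,i=7
  .#..# -> .   bit 9 = 0  t=2,i=11
  .#... -> .   bit 8 = 0  t=0,i=8
  ..### -> .   bit 7 = 0  t=2,i=0
  ..##. -> #   bit 6 = 1  t=0,i=11
  ..#.# -> .   bit 5 = 0  t=1,i=11
  ..#.. -> #   bit 4 = 1  t=0,i=7
  ...## -> .   bit 3 = 0  t=0,i=10
  ...#. -> #   bit 2 = 1  t=0,i=6
  ....# -> .   bit 1 = 0  t=0,i=5
  ..... -> #   bit 0 = 1  t=0,i=2
  bits 11010101110010011110010001010101 = 3586778197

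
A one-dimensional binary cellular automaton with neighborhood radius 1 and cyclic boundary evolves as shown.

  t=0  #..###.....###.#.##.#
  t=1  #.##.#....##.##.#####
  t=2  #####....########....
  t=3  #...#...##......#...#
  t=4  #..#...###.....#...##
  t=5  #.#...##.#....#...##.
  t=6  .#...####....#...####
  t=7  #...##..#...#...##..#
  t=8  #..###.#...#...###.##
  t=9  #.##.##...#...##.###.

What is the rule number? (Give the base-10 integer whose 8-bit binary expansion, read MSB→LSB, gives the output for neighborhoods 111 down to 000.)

  [7] ### => .  t=0,i=4
  [6] ##. => #  t=0,i=0
  [5] #.# => #  t=0,i=14
  [4] #.. => .  t=0,i=1
  [3] .## => #  t=0,i=3
  [2] .#. => .  t=0,i=15
  [1] ..# => #  t=0,i=2
  [0] ... => .  t=0,i=7
  bits 01101010 = 106

106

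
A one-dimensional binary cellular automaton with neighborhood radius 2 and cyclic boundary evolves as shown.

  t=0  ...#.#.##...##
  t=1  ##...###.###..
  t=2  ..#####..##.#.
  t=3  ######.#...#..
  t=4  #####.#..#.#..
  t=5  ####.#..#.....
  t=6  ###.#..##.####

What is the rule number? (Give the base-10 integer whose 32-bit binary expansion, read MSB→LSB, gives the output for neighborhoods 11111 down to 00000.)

  ##### -> #   bit 31 = 1  t=2,i=4
  ####. -> #   bit 30 = 1  t=2,i=5
  ###.# -> .   bit 29 = 0  t=1,i=7
  ###.. -> .   bit 28 = 0  t=1,i=11
  ##.## -> .   bit 27 = 0  t=1,i=8
  ##.#. -> #   bit 26 = 1  t=2,i=11
  ##..# -> #   bit 25 = 1  t=1,i=12
  ##... -> #   bit 24 = 1  t=0,i=0
  #.### -> #   bit 23 = 1  t=1,i=9
  #.##. -> #   bit 22 = 1  t=0,i=7
  #.#.# -> #   bit 21 = 1  t=0,i=5
  #.#.. -> .   bit 20 = 0  t=2,i=12
  #..## -> .   bit 19 = 0  t=1,i=13
  #..#. -> #   bit 18 = 1  t=4,i=8
  #...# -> #   bit 17 = 1  t=0,i=1
  #.... -> #   bit 16 = 1  t=5,i=10
  .#### -> #   bit 15 = 1  t=2,i=3
  .###. -> #   bit 14 = 1  t=1,i=6
  .##.# -> .   bit 13 = 0  t=2,i=10
  .##.. -> .   bit 12 = 0  t=0,i=8
  .#.## -> #   bit 11 = 1  t=0,i=6
  .#.#. -> .   bit 10 = 0  t=0,i=4
  .#..# -> .   bit 9 = 0  t=3,i=12
  .#... -> .   bit 8 = 0  t=2,i=13
  ..### -> #   bit 7 = 1  t=1,i=5
  ..##. -> .   bit 6 = 0  t=0,i=12
  ..#.# -> .   bit 5 = 0  t=0,i=3
  ..#.. -> #   bit 4 = 1  t=3,i=11
  ...## -> #   bit 3 = 1  t=0,i=11
  ...#. -> .   bit 2 = 0  t=0,i=2
  ....# -> #   bit 1 = 1  t=5,i=12
  ..... -> #   bit 0 = 1  t=5,i=11
  bits 11000111111001111100100010011011 = 3353856155

3353856155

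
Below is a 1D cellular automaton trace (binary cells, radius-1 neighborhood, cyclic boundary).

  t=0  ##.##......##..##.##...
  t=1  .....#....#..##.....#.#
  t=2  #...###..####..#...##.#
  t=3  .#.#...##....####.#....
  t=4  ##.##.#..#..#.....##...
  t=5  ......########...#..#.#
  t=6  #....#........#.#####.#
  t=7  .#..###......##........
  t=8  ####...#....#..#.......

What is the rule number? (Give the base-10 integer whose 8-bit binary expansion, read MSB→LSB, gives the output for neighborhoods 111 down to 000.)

22

  ### -> .   bit 7 = 0  t=2,i=5
  ##. -> .   bit 6 = 0  t=0,i=1
  #.# -> .   bit 5 = 0  t=0,i=2
  #.. -> #   bit 4 = 1  t=0,i=5
  .## -> .   bit 3 = 0  t=0,i=0
  .#. -> #   bit 2 = 1  t=1,i=5
  ..# -> #   bit 1 = 1  t=0,i=10
  ... -> .   bit 0 = 0  t=0,i=6
  bits 00010110 = 22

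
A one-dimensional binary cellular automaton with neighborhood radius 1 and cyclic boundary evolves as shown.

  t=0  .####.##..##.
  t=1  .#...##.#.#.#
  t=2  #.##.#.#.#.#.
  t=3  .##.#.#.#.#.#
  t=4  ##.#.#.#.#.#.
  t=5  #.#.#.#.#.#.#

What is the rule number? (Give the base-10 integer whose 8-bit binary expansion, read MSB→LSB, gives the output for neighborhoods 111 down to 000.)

57

  ### -> .   bit 7 = 0  t=0,i=2
  ##. -> .   bit 6 = 0  t=0,i=4
  #.# -> #   bit 5 = 1  t=0,i=5
  #.. -> #   bit 4 = 1  t=0,i=8
  .## -> #   bit 3 = 1  t=0,i=1
  .#. -> .   bit 2 = 0  t=1,i=1
  ..# -> .   bit 1 = 0  t=0,i=0
  ... -> #   bit 0 = 1  t=1,i=3
  bits 00111001 = 57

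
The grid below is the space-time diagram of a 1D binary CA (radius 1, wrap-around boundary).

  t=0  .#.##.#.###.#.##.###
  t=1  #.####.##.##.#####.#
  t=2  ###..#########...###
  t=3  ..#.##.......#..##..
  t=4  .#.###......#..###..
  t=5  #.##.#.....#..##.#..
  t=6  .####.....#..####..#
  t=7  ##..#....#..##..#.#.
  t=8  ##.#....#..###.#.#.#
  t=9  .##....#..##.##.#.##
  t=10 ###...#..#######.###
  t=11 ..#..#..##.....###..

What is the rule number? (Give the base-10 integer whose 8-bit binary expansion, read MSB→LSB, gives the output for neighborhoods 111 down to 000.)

106

  ### -> .   bit 7 = 0  t=0,i=9
  ##. -> #   bit 6 = 1  t=0,i=4
  #.# -> #   bit 5 = 1  t=0,i=0
  #.. -> .   bit 4 = 0  t=2,i=3
  .## -> #   bit 3 = 1  t=0,i=3
  .#. -> .   bit 2 = 0  t=0,i=1
  ..# -> #   bit 1 = 1  t=2,i=4
  ... -> .   bit 0 = 0  t=2,i=15
  bits 01101010 = 106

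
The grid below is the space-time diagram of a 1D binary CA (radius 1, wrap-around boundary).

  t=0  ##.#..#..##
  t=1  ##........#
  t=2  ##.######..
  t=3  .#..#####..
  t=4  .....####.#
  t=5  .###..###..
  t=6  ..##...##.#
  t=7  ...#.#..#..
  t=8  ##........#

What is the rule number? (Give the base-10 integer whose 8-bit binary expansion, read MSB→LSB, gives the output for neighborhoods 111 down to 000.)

  ###|#  b7=1 t=0,i=0
  ##.|#  b6=1 t=0,i=1
  #.#|.  b5=0 t=0,i=2
  #..|.  b4=0 t=0,i=4
  .##|.  b3=0 t=0,i=9
  .#.|.  b2=0 t=0,i=3
  ..#|.  b1=0 t=0,i=5
  ...|#  b0=1 t=1,i=3
  bits 11000001 = 193

193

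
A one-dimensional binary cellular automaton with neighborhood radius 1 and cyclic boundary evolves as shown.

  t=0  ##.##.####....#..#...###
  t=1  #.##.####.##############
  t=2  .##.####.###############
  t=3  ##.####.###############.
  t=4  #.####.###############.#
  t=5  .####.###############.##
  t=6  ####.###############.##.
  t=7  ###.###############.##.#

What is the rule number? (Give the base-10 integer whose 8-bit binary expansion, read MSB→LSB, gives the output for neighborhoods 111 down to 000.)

191

  nb ###: next=#  (t=0,i=0, bit7=1)
  nb ##.: next=.  (t=0,i=1, bit6=0)
  nb #.#: next=#  (t=0,i=2, bit5=1)
  nb #..: next=#  (t=0,i=10, bit4=1)
  nb .##: next=#  (t=0,i=3, bit3=1)
  nb .#.: next=#  (t=0,i=14, bit2=1)
  nb ..#: next=#  (t=0,i=13, bit1=1)
  nb ...: next=#  (t=0,i=11, bit0=1)
  bits 10111111 = 191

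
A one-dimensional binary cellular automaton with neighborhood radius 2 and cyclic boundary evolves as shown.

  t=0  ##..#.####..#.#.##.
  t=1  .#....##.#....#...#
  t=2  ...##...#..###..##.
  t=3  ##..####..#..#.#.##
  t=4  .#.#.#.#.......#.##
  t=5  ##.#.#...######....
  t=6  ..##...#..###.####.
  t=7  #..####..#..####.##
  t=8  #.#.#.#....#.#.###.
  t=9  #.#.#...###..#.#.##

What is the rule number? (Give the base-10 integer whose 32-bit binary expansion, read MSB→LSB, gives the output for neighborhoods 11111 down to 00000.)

  [31] ##### => #  t=5,i=11
  [30] ####. => .  t=0,i=8
  [29] ###.# => #  t=6,i=12
  [28] ###.. => #  t=0,i=9
  [27] ##.## => #  t=0,i=18
  [26] ##.#. => #  t=1,i=8
  [25] ##..# => .  t=0,i=2
  [24] ##... => #  t=2,i=5
  [23] #.### => #  t=0,i=6
  [22] #.##. => .  t=0,i=0
  [21] #.#.# => #  t=0,i=14
  [20] #.#.. => .  t=1,i=1
  [19] #..## => #  t=2,i=10
  [18] #..#. => .  t=0,i=3
  [17] #...# => #  t=1,i=16
  [16] #.... => #  t=1,i=3
  [15] .#### => #  t=0,i=7
  [14] .###. => .  t=2,i=12
  [13] .##.# => .  t=0,i=17
  [12] .##.. => #  t=0,i=1
  [11] .#.## => .  t=0,i=5
  [10] .#.#. => .  t=0,i=13
  [9] .#..# => .  t=2,i=9
  [8] .#... => .  t=1,i=2
  [7] ..### => .  t=2,i=11
  [6] ..##. => .  t=1,i=6
  [5] ..#.# => .  t=0,i=4
  [4] ..#.. => .  t=1,i=14
  [3] ...## => .  t=1,i=5
  [2] ...#. => #  t=1,i=13
  [1] ....# => #  t=1,i=4
  [0] ..... => #  t=4,i=10
  bits 10111101101010111001000000000111 = 3182137351

3182137351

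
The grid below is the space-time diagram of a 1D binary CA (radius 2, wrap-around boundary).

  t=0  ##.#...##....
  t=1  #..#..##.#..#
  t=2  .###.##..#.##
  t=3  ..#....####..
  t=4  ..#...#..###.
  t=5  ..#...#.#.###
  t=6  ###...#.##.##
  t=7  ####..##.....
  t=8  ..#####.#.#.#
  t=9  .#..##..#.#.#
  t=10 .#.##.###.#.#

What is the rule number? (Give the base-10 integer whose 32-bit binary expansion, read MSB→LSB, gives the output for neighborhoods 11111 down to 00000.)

3543943289

  [31] ##### => #  t=6,i=0
  [30] ####. => #  t=3,i=9
  [29] ###.# => .  t=2,i=3
  [28] ###.. => #  t=3,i=10
  [27] ##.## => .  t=2,i=0
  [26] ##.#. => .  t=0,i=2
  [25] ##..# => #  t=1,i=1
  [24] ##... => #  t=0,i=9
  [23] #.### => .  t=2,i=1
  [22] #.##. => .  t=2,i=5
  [21] #.#.# => #  t=5,i=8
  [20] #.#.. => #  t=0,i=3
  [19] #..## => #  t=1,i=5
  [18] #..#. => #  t=1,i=2
  [17] #...# => .  t=0,i=5
  [16] #.... => .  t=0,i=10
  [15] .#### => .  t=3,i=8
  [14] .###. => #  t=2,i=2
  [13] .##.# => .  t=0,i=1
  [12] .##.. => .  t=0,i=8
  [11] .#.## => #  t=2,i=10
  [10] .#.#. => .  t=5,i=7
  [9] .#..# => .  t=1,i=4
  [8] .#... => .  t=0,i=4
  [7] ..### => .  t=3,i=7
  [6] ..##. => #  t=0,i=0
  [5] ..#.# => #  t=2,i=9
  [4] ..#.. => #  t=1,i=3
  [3] ...## => #  t=0,i=6
  [2] ...#. => .  t=3,i=1
  [1] ....# => .  t=0,i=11
  [0] ..... => #  t=7,i=10
  bits 11010011001111000100100001111001 = 3543943289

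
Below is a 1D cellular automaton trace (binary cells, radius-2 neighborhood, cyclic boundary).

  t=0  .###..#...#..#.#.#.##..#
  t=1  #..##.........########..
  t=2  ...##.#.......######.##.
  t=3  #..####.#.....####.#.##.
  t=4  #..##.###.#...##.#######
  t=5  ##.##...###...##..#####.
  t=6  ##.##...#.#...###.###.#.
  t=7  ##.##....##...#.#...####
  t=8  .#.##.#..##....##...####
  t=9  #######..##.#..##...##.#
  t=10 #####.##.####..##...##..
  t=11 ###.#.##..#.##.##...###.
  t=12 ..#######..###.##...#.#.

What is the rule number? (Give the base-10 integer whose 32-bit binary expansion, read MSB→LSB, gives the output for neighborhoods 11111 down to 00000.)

  #####|#  b31=1 t=1,i=16
  ####.|.  b30=0 t=1,i=20
  ###.#|#  b29=1 t=2,i=19
  ###..|#  b28=1 t=0,i=3
  ##.##|.  b27=0 t=2,i=20
  ##.#.|#  b26=1 t=2,i=5
  ##..#|#  b25=1 t=0,i=4
  ##...|.  b24=0 t=1,i=5
  #.###|.  b23=0 t=0,i=1
  #.##.|#  b22=1 t=0,i=19
  #.#.#|#  b21=1 t=0,i=15
  #.#..|#  b20=1 t=2,i=6
  #..##|.  b19=0 t=1,i=2
  #..#.|.  b18=0 t=0,i=5
  #...#|.  b17=0 t=0,i=8
  #....|#  b16=1 t=1,i=6
  .####|#  b15=1 t=1,i=15
  .###.|.  b14=0 t=0,i=2
  .##.#|#  b13=1 t=2,i=4
  .##..|#  b12=1 t=0,i=20
  .#.##|#  b11=1 t=0,i=0
  .#.#.|#  b10=1 t=0,i=14
  .#..#|.  b9=0 t=0,i=11
  .#...|.  b8=0 t=0,i=7
  ..###|#  b7=1 t=1,i=14
  ..##.|#  b6=1 t=1,i=3
  ..#.#|.  b5=0 t=0,i=13
  ..#..|.  b4=0 t=0,i=6
  ...##|.  b3=0 t=1,i=13
  ...#.|.  b2=0 t=0,i=9
  ....#|.  b1=0 t=1,i=12
  .....|.  b0=0 t=1,i=7
  bits 10110110011100011011110011000000 = 3060907200

3060907200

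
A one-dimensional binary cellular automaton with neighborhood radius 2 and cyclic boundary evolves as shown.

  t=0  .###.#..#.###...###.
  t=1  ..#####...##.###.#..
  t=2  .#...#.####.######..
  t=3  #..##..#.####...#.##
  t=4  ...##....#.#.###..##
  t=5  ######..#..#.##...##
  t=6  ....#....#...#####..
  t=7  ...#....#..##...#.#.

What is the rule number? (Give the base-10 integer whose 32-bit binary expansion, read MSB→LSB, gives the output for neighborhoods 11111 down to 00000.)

1844597324

  nb #####: next=.  (t=1,i=4, bit31=0)
  nb ####.: next=#  (t=1,i=5, bit30=1)
  nb ###.#: next=#  (t=0,i=3, bit29=1)
  nb ###..: next=.  (t=0,i=12, bit28=0)
  nb ##.##: next=#  (t=1,i=12, bit27=1)
  nb ##.#.: next=#  (t=0,i=4, bit26=1)
  nb ##..#: next=.  (t=0,i=19, bit25=0)
  nb ##...: next=#  (t=0,i=13, bit24=1)
  nb #.###: next=#  (t=0,i=10, bit23=1)
  nb #.##.: next=#  (t=5,i=13, bit22=1)
  nb #.#.#: next=#  (t=4,i=11, bit21=1)
  nb #.#..: next=#  (t=0,i=5, bit20=1)
  nb #..##: next=.  (t=0,i=0, bit19=0)
  nb #..#.: next=.  (t=0,i=7, bit18=0)
  nb #...#: next=#  (t=0,i=14, bit17=1)
  nb #....: next=.  (t=1,i=19, bit16=0)
  nb .####: next=.  (t=1,i=3, bit15=0)
  nb .###.: next=#  (t=0,i=2, bit14=1)
  nb .##.#: next=.  (t=1,i=11, bit13=0)
  nb .##..: next=#  (t=3,i=4, bit12=1)
  nb .#.##: next=.  (t=0,i=9, bit11=0)
  nb .#.#.: next=.  (t=4,i=10, bit10=0)
  nb .#..#: next=#  (t=0,i=6, bit9=1)
  nb .#...: next=.  (t=1,i=18, bit8=0)
  nb ..###: next=.  (t=0,i=1, bit7=0)
  nb ..##.: next=#  (t=1,i=10, bit6=1)
  nb ..#.#: next=.  (t=0,i=8, bit5=0)
  nb ..#..: next=.  (t=2,i=1, bit4=0)
  nb ...##: next=#  (t=0,i=15, bit3=1)
  nb ...#.: next=#  (t=2,i=0, bit2=1)
  nb ....#: next=.  (t=1,i=0, bit1=0)
  nb .....: next=.  (t=6,i=0, bit0=0)
  bits 01101101111100100101001001001100 = 1844597324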